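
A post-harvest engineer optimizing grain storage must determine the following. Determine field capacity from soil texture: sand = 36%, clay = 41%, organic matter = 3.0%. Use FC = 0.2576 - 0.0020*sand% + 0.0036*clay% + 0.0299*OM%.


FC = 0.2576 - 0.0020*36 + 0.0036*41 + 0.0299*3.0
   = 0.2576 - 0.0720 + 0.1476 + 0.0897
   = 0.4229


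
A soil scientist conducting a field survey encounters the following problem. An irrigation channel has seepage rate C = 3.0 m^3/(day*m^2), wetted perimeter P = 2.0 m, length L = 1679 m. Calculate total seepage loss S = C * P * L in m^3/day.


S = C * P * L
  = 3.0 * 2.0 * 1679
  = 10074 m^3/day


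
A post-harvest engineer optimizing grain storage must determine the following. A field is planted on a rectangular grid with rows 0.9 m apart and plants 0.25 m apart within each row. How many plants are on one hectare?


D = 10000 / (row_sp * plant_sp)
  = 10000 / (0.9 * 0.25)
  = 10000 / 0.2250
  = 44444.44 plants/ha


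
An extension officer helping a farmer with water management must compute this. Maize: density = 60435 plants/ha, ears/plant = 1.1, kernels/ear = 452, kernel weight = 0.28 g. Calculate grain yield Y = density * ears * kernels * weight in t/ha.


Y = density * ears * kernels * kw
  = 60435 * 1.1 * 452 * 0.28 g/ha
  = 8413518.96 g/ha
  = 8413.52 kg/ha = 8.41 t/ha


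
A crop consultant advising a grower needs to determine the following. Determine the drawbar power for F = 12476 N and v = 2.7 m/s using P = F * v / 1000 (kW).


P = F * v / 1000
  = 12476 * 2.7 / 1000
  = 33685.20 / 1000
  = 33.69 kW


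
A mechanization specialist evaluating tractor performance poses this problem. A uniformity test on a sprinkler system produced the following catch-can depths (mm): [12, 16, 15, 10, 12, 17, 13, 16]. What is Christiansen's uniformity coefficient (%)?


xbar = 111 / 8 = 13.875
sum|xi - xbar| = 17
CU = 100 * (1 - 17 / (8 * 13.875))
   = 100 * (1 - 0.1532)
   = 84.68%


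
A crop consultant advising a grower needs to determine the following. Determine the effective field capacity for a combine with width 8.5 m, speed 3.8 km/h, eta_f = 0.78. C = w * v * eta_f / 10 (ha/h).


C = w * v * eta_f / 10
  = 8.5 * 3.8 * 0.78 / 10
  = 25.19 / 10
  = 2.52 ha/h


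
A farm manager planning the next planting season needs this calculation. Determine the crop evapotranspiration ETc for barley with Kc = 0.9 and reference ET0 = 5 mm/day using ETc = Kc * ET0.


ETc = Kc * ET0
    = 0.9 * 5
    = 4.50 mm/day


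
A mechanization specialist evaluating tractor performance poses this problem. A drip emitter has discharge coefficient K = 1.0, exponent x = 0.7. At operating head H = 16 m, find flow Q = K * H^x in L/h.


Q = K * H^x
  = 1.0 * 16^0.7
  = 1.0 * 6.9644
  = 6.96 L/h


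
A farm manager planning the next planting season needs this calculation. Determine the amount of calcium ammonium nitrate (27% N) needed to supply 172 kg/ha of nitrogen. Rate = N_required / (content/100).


Rate = N_required / (N_content / 100)
     = 172 / (27 / 100)
     = 172 / 0.27
     = 637.04 kg/ha


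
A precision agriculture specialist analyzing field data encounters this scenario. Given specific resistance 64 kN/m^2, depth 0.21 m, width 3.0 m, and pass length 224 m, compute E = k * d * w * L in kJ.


E = k * d * w * L
  = 64 * 0.21 * 3.0 * 224
  = 9031.68 kJ


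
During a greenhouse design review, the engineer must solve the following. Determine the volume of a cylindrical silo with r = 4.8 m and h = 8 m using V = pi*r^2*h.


V = pi * r^2 * h
  = pi * 4.8^2 * 8
  = pi * 23.04 * 8
  = 579.06 m^3


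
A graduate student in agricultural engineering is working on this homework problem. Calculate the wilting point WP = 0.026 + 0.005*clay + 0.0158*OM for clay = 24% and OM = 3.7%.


WP = 0.026 + 0.005*24 + 0.0158*3.7
   = 0.026 + 0.1200 + 0.0585
   = 0.2045


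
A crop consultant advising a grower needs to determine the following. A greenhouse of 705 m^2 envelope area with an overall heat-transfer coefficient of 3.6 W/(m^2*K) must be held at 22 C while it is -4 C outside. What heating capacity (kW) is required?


dT = 22 - (-4) = 26 K
Q = U * A * dT
  = 3.6 * 705 * 26
  = 65988 W = 65.99 kW


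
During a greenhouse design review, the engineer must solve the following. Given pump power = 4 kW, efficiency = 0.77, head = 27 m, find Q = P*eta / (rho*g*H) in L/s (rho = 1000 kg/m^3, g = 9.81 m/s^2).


Q = (P * 1000 * eta) / (rho * g * H)
  = (4 * 1000 * 0.77) / (1000 * 9.81 * 27)
  = 3080 / 264870
  = 0.01163 m^3/s = 11.63 L/s


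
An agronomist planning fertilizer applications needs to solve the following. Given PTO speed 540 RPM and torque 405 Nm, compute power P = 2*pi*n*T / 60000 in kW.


P = 2*pi*n*T / 60000
  = 2*pi * 540 * 405 / 60000
  = 1374132.63 / 60000
  = 22.90 kW


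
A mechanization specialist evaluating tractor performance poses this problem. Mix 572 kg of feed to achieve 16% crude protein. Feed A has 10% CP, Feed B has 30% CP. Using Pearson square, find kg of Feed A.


parts_A = CP_b - target = 30 - 16 = 14
parts_B = target - CP_a = 16 - 10 = 6
total_parts = 14 + 6 = 20
Feed A = 572 * 14 / 20 = 400.40 kg
Feed B = 572 * 6 / 20 = 171.60 kg

400.40 kg


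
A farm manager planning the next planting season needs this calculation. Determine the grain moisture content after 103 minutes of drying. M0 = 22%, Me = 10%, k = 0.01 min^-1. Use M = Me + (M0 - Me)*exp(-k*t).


M = Me + (M0 - Me) * e^(-k*t)
  = 10 + (22 - 10) * e^(-0.01*103)
  = 10 + 12 * e^(-1.030)
  = 10 + 12 * 0.35701
  = 10 + 4.2841
  = 14.28%


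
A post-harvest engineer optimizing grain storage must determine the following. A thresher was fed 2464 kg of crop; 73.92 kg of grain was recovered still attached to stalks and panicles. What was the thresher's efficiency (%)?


eta = (total - unthreshed) / total * 100
    = (2464 - 73.92) / 2464 * 100
    = 2390.08 / 2464 * 100
    = 97%


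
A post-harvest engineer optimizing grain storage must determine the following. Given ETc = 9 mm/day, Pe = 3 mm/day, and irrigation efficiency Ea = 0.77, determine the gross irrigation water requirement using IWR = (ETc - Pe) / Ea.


IWR = (ETc - Pe) / Ea
    = (9 - 3) / 0.77
    = 6 / 0.77
    = 7.79 mm/day


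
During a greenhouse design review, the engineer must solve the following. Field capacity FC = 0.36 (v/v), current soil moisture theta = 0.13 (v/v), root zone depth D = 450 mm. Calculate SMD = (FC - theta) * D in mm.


SMD = (FC - theta) * D
    = (0.36 - 0.13) * 450
    = 0.230 * 450
    = 103.50 mm


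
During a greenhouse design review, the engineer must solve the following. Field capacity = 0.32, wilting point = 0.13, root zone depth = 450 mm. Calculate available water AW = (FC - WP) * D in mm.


AW = (FC - WP) * D
   = (0.32 - 0.13) * 450
   = 0.19 * 450
   = 85.50 mm


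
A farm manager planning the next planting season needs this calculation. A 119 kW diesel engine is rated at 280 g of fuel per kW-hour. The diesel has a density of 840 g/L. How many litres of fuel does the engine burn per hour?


FC = P * BSFC / rho_fuel
   = 119 * 280 / 840
   = 33320 / 840
   = 39.67 L/h


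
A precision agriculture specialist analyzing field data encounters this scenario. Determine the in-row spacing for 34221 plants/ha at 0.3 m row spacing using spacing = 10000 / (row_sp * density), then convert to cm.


spacing = 10000 / (row_sp * density)
        = 10000 / (0.3 * 34221)
        = 10000 / 10266.30
        = 0.97406 m = 97.41 cm


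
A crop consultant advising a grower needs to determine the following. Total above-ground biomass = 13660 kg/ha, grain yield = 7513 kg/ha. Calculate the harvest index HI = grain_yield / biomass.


HI = grain_yield / biomass
   = 7513 / 13660
   = 0.55


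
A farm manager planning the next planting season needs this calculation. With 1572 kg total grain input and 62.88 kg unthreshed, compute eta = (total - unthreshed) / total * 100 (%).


eta = (total - unthreshed) / total * 100
    = (1572 - 62.88) / 1572 * 100
    = 1509.12 / 1572 * 100
    = 96%


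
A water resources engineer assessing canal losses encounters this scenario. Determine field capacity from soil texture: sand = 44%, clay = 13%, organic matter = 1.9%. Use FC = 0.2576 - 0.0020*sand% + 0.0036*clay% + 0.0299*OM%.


FC = 0.2576 - 0.0020*44 + 0.0036*13 + 0.0299*1.9
   = 0.2576 - 0.0880 + 0.0468 + 0.0568
   = 0.2732


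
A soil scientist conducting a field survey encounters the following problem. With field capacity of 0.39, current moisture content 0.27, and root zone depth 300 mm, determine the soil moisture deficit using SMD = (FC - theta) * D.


SMD = (FC - theta) * D
    = (0.39 - 0.27) * 300
    = 0.120 * 300
    = 36 mm


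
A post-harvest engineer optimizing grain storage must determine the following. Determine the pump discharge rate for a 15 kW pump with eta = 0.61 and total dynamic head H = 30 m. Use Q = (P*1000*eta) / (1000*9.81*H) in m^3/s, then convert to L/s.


Q = (P * 1000 * eta) / (rho * g * H)
  = (15 * 1000 * 0.61) / (1000 * 9.81 * 30)
  = 9150 / 294300
  = 0.03109 m^3/s = 31.09 L/s


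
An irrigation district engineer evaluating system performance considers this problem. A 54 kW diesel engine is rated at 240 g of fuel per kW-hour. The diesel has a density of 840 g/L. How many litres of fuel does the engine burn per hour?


FC = P * BSFC / rho_fuel
   = 54 * 240 / 840
   = 12960 / 840
   = 15.43 L/h


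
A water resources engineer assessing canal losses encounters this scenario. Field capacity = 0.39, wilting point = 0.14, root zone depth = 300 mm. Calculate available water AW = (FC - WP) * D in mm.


AW = (FC - WP) * D
   = (0.39 - 0.14) * 300
   = 0.25 * 300
   = 75 mm


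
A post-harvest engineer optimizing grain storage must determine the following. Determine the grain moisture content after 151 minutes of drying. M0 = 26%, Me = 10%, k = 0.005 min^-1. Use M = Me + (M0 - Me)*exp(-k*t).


M = Me + (M0 - Me) * e^(-k*t)
  = 10 + (26 - 10) * e^(-0.005*151)
  = 10 + 16 * e^(-0.755)
  = 10 + 16 * 0.47001
  = 10 + 7.5202
  = 17.52%


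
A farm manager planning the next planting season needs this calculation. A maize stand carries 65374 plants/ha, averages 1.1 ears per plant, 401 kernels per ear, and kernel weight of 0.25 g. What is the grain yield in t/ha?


Y = density * ears * kernels * kw
  = 65374 * 1.1 * 401 * 0.25 g/ha
  = 7209117.85 g/ha
  = 7209.12 kg/ha = 7.21 t/ha


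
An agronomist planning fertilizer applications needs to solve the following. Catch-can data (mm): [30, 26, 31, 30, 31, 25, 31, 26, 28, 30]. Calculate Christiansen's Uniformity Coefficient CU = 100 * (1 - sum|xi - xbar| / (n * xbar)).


xbar = 288 / 10 = 28.800
sum|xi - xbar| = 20.400
CU = 100 * (1 - 20.400 / (10 * 28.800))
   = 100 * (1 - 0.0708)
   = 92.92%


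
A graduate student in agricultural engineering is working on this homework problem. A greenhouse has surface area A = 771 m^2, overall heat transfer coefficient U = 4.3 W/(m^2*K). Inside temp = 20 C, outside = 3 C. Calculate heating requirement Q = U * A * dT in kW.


dT = 20 - (3) = 17 K
Q = U * A * dT
  = 4.3 * 771 * 17
  = 56360.10 W = 56.36 kW


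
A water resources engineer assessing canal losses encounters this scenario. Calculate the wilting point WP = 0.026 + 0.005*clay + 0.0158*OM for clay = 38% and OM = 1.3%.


WP = 0.026 + 0.005*38 + 0.0158*1.3
   = 0.026 + 0.1900 + 0.0205
   = 0.2365


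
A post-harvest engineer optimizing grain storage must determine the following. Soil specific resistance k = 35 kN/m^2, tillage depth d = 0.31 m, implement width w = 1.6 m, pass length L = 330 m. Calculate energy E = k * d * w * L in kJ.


E = k * d * w * L
  = 35 * 0.31 * 1.6 * 330
  = 5728.80 kJ


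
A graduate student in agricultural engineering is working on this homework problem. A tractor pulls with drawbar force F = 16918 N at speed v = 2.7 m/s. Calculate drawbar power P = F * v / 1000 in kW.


P = F * v / 1000
  = 16918 * 2.7 / 1000
  = 45678.60 / 1000
  = 45.68 kW


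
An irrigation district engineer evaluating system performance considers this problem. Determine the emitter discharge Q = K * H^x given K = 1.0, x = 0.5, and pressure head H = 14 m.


Q = K * H^x
  = 1.0 * 14^0.5
  = 1.0 * 3.7417
  = 3.74 L/h


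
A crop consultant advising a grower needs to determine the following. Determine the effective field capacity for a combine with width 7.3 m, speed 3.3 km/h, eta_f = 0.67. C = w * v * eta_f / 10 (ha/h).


C = w * v * eta_f / 10
  = 7.3 * 3.3 * 0.67 / 10
  = 16.14 / 10
  = 1.61 ha/h


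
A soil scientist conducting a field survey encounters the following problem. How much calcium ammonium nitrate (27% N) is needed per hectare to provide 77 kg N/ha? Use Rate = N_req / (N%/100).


Rate = N_required / (N_content / 100)
     = 77 / (27 / 100)
     = 77 / 0.27
     = 285.19 kg/ha


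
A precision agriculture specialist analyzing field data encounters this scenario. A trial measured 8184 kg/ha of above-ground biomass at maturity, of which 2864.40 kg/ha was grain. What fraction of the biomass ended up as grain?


HI = grain_yield / biomass
   = 2864.40 / 8184
   = 0.35


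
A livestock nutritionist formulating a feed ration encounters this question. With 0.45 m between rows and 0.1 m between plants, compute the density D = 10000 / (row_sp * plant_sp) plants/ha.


D = 10000 / (row_sp * plant_sp)
  = 10000 / (0.45 * 0.1)
  = 10000 / 0.0450
  = 222222.22 plants/ha


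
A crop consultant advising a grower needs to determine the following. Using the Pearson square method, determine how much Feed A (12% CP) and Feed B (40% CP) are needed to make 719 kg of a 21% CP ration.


parts_A = CP_b - target = 40 - 21 = 19
parts_B = target - CP_a = 21 - 12 = 9
total_parts = 19 + 9 = 28
Feed A = 719 * 19 / 28 = 487.89 kg
Feed B = 719 * 9 / 28 = 231.11 kg

487.89 kg


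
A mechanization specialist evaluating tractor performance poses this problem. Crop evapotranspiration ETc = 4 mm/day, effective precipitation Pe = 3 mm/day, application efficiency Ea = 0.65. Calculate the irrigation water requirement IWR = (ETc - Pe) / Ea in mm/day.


IWR = (ETc - Pe) / Ea
    = (4 - 3) / 0.65
    = 1 / 0.65
    = 1.54 mm/day


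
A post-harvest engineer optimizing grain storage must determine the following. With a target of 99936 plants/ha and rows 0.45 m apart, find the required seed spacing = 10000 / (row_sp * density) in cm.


spacing = 10000 / (row_sp * density)
        = 10000 / (0.45 * 99936)
        = 10000 / 44971.20
        = 0.22236 m = 22.24 cm


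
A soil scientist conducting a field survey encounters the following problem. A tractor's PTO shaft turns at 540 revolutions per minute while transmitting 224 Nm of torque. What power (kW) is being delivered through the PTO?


P = 2*pi*n*T / 60000
  = 2*pi * 540 * 224 / 60000
  = 760014.09 / 60000
  = 12.67 kW


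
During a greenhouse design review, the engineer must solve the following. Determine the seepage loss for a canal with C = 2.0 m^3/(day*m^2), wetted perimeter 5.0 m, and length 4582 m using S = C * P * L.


S = C * P * L
  = 2.0 * 5.0 * 4582
  = 45820 m^3/day


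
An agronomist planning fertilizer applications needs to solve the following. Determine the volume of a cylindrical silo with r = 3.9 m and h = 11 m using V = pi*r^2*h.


V = pi * r^2 * h
  = pi * 3.9^2 * 11
  = pi * 15.21 * 11
  = 525.62 m^3


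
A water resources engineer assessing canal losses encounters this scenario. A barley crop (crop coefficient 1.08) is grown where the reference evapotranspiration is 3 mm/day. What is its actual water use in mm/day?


ETc = Kc * ET0
    = 1.08 * 3
    = 3.24 mm/day


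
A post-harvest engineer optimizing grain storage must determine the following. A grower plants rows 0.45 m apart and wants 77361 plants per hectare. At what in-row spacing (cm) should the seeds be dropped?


spacing = 10000 / (row_sp * density)
        = 10000 / (0.45 * 77361)
        = 10000 / 34812.45
        = 0.28725 m = 28.73 cm


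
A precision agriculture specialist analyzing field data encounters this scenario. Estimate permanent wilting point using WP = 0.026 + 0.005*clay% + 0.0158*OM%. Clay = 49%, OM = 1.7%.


WP = 0.026 + 0.005*49 + 0.0158*1.7
   = 0.026 + 0.2450 + 0.0269
   = 0.2979


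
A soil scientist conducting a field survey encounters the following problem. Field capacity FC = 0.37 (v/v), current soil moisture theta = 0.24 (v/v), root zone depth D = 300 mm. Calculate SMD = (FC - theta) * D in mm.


SMD = (FC - theta) * D
    = (0.37 - 0.24) * 300
    = 0.130 * 300
    = 39 mm


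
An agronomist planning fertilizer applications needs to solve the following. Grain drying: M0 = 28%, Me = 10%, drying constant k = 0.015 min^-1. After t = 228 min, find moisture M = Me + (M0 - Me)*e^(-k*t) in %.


M = Me + (M0 - Me) * e^(-k*t)
  = 10 + (28 - 10) * e^(-0.015*228)
  = 10 + 18 * e^(-3.420)
  = 10 + 18 * 0.03271
  = 10 + 0.5888
  = 10.59%


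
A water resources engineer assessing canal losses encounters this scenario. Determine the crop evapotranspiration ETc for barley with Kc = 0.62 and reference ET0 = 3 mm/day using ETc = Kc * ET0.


ETc = Kc * ET0
    = 0.62 * 3
    = 1.86 mm/day


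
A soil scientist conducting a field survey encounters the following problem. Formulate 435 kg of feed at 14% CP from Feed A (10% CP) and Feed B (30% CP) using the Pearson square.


parts_A = CP_b - target = 30 - 14 = 16
parts_B = target - CP_a = 14 - 10 = 4
total_parts = 16 + 4 = 20
Feed A = 435 * 16 / 20 = 348 kg
Feed B = 435 * 4 / 20 = 87 kg

348 kg


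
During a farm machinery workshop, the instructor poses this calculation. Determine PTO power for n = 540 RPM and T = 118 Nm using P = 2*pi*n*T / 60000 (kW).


P = 2*pi*n*T / 60000
  = 2*pi * 540 * 118 / 60000
  = 400364.57 / 60000
  = 6.67 kW


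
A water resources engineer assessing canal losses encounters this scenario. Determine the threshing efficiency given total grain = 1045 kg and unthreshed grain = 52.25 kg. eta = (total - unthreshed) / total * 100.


eta = (total - unthreshed) / total * 100
    = (1045 - 52.25) / 1045 * 100
    = 992.75 / 1045 * 100
    = 95%


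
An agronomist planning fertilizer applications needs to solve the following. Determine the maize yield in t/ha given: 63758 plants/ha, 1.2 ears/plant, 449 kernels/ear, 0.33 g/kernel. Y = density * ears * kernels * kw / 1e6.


Y = density * ears * kernels * kw
  = 63758 * 1.2 * 449 * 0.33 g/ha
  = 11336427.43 g/ha
  = 11336.43 kg/ha = 11.34 t/ha


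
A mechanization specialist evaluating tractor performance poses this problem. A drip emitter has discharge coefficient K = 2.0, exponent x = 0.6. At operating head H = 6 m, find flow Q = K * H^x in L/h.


Q = K * H^x
  = 2.0 * 6^0.6
  = 2.0 * 2.9302
  = 5.86 L/h


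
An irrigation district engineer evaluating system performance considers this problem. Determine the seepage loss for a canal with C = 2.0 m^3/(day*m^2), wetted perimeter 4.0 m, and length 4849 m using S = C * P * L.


S = C * P * L
  = 2.0 * 4.0 * 4849
  = 38792 m^3/day


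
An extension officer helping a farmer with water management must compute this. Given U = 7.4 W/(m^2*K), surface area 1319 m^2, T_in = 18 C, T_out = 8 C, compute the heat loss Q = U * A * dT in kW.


dT = 18 - (8) = 10 K
Q = U * A * dT
  = 7.4 * 1319 * 10
  = 97606 W = 97.61 kW


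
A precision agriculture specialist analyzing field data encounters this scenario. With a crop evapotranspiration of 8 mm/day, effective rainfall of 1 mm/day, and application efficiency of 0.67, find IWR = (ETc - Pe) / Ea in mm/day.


IWR = (ETc - Pe) / Ea
    = (8 - 1) / 0.67
    = 7 / 0.67
    = 10.45 mm/day


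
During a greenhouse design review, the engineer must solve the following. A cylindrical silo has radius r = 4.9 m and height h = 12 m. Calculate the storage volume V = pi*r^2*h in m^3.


V = pi * r^2 * h
  = pi * 4.9^2 * 12
  = pi * 24.01 * 12
  = 905.16 m^3


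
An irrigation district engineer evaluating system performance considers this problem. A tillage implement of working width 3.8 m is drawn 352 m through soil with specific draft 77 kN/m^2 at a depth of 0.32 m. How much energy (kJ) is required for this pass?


E = k * d * w * L
  = 77 * 0.32 * 3.8 * 352
  = 32958.46 kJ


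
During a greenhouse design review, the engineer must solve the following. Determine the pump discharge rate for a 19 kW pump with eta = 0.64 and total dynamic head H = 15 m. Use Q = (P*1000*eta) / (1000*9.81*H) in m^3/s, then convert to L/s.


Q = (P * 1000 * eta) / (rho * g * H)
  = (19 * 1000 * 0.64) / (1000 * 9.81 * 15)
  = 12160 / 147150
  = 0.08264 m^3/s = 82.64 L/s


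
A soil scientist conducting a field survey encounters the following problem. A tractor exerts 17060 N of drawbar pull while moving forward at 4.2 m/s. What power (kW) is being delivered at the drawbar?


P = F * v / 1000
  = 17060 * 4.2 / 1000
  = 71652 / 1000
  = 71.65 kW


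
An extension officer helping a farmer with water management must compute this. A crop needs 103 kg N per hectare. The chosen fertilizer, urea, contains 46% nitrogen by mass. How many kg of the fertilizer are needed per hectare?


Rate = N_required / (N_content / 100)
     = 103 / (46 / 100)
     = 103 / 0.46
     = 223.91 kg/ha


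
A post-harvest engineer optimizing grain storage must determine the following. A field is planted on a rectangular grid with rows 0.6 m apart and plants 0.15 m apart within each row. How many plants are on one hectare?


D = 10000 / (row_sp * plant_sp)
  = 10000 / (0.6 * 0.15)
  = 10000 / 0.0900
  = 111111.11 plants/ha


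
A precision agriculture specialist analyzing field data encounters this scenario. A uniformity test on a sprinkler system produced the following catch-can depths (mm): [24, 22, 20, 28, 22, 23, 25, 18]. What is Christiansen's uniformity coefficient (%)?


xbar = 182 / 8 = 22.750
sum|xi - xbar| = 18
CU = 100 * (1 - 18 / (8 * 22.750))
   = 100 * (1 - 0.0989)
   = 90.11%


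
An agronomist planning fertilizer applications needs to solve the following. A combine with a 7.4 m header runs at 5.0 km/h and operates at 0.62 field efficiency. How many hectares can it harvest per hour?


C = w * v * eta_f / 10
  = 7.4 * 5.0 * 0.62 / 10
  = 22.94 / 10
  = 2.29 ha/h


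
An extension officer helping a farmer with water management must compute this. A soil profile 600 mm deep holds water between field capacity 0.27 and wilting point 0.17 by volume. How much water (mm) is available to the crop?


AW = (FC - WP) * D
   = (0.27 - 0.17) * 600
   = 0.10 * 600
   = 60 mm


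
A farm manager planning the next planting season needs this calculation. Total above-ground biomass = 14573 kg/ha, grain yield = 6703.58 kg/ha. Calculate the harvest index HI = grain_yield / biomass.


HI = grain_yield / biomass
   = 6703.58 / 14573
   = 0.46


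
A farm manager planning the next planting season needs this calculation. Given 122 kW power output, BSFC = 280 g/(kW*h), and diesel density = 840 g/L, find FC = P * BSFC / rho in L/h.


FC = P * BSFC / rho_fuel
   = 122 * 280 / 840
   = 34160 / 840
   = 40.67 L/h


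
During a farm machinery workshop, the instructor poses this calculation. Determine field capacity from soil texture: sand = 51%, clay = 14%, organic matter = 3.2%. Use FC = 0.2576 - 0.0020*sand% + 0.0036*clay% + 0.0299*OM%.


FC = 0.2576 - 0.0020*51 + 0.0036*14 + 0.0299*3.2
   = 0.2576 - 0.1020 + 0.0504 + 0.0957
   = 0.3017


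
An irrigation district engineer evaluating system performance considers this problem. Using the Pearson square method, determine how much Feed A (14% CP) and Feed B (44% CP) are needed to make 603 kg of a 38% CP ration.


parts_A = CP_b - target = 44 - 38 = 6
parts_B = target - CP_a = 38 - 14 = 24
total_parts = 6 + 24 = 30
Feed A = 603 * 6 / 30 = 120.60 kg
Feed B = 603 * 24 / 30 = 482.40 kg

120.60 kg


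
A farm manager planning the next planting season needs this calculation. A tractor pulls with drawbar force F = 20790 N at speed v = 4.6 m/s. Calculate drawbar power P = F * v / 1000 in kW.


P = F * v / 1000
  = 20790 * 4.6 / 1000
  = 95634 / 1000
  = 95.63 kW


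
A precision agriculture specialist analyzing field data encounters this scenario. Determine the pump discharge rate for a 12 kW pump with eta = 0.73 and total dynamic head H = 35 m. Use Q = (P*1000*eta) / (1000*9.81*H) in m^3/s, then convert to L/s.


Q = (P * 1000 * eta) / (rho * g * H)
  = (12 * 1000 * 0.73) / (1000 * 9.81 * 35)
  = 8760 / 343350
  = 0.02551 m^3/s = 25.51 L/s


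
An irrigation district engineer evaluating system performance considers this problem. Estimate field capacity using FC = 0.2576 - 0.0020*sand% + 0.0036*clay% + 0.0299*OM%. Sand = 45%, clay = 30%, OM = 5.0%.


FC = 0.2576 - 0.0020*45 + 0.0036*30 + 0.0299*5.0
   = 0.2576 - 0.0900 + 0.1080 + 0.1495
   = 0.4251


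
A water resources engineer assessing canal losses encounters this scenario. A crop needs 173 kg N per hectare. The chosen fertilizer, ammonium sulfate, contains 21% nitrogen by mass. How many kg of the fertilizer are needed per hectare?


Rate = N_required / (N_content / 100)
     = 173 / (21 / 100)
     = 173 / 0.21
     = 823.81 kg/ha


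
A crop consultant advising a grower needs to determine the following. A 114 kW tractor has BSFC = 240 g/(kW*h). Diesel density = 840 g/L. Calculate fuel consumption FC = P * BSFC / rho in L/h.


FC = P * BSFC / rho_fuel
   = 114 * 240 / 840
   = 27360 / 840
   = 32.57 L/h


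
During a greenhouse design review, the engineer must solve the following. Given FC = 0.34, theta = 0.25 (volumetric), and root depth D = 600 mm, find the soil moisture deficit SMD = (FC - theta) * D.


SMD = (FC - theta) * D
    = (0.34 - 0.25) * 600
    = 0.090 * 600
    = 54 mm


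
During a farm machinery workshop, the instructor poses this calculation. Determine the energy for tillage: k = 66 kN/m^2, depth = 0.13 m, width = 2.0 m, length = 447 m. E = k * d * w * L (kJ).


E = k * d * w * L
  = 66 * 0.13 * 2.0 * 447
  = 7670.52 kJ


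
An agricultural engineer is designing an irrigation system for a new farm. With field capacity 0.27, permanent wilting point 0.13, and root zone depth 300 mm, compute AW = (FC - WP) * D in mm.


AW = (FC - WP) * D
   = (0.27 - 0.13) * 300
   = 0.14 * 300
   = 42 mm


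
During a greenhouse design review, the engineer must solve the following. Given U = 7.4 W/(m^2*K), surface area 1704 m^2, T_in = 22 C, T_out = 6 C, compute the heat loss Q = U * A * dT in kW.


dT = 22 - (6) = 16 K
Q = U * A * dT
  = 7.4 * 1704 * 16
  = 201753.60 W = 201.75 kW


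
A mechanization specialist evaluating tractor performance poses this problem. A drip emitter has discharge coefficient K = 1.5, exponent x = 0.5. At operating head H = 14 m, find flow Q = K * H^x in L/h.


Q = K * H^x
  = 1.5 * 14^0.5
  = 1.5 * 3.7417
  = 5.61 L/h


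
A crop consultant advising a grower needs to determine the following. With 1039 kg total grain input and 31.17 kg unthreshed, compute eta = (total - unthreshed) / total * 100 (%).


eta = (total - unthreshed) / total * 100
    = (1039 - 31.17) / 1039 * 100
    = 1007.83 / 1039 * 100
    = 97%


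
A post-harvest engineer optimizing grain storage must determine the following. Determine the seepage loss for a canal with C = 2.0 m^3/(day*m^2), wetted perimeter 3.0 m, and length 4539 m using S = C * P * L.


S = C * P * L
  = 2.0 * 3.0 * 4539
  = 27234 m^3/day


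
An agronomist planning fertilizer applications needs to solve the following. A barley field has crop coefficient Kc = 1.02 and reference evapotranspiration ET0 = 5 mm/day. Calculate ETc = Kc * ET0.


ETc = Kc * ET0
    = 1.02 * 5
    = 5.10 mm/day


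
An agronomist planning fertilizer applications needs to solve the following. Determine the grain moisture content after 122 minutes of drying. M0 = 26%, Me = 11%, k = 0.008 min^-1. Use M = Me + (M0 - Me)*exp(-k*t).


M = Me + (M0 - Me) * e^(-k*t)
  = 11 + (26 - 11) * e^(-0.008*122)
  = 11 + 15 * e^(-0.976)
  = 11 + 15 * 0.37682
  = 11 + 5.6522
  = 16.65%


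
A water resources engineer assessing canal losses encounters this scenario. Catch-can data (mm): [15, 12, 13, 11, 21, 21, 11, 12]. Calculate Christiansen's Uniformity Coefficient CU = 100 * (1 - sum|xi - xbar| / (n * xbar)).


xbar = 116 / 8 = 14.500
sum|xi - xbar| = 27
CU = 100 * (1 - 27 / (8 * 14.500))
   = 100 * (1 - 0.2328)
   = 76.72%


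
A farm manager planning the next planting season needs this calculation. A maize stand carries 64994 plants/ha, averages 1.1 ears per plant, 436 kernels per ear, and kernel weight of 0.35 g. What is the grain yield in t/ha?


Y = density * ears * kernels * kw
  = 64994 * 1.1 * 436 * 0.35 g/ha
  = 10909892.84 g/ha
  = 10909.89 kg/ha = 10.91 t/ha


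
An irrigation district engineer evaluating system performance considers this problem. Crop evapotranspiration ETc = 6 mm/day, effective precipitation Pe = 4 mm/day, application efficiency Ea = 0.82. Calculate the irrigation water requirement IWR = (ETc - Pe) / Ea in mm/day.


IWR = (ETc - Pe) / Ea
    = (6 - 4) / 0.82
    = 2 / 0.82
    = 2.44 mm/day


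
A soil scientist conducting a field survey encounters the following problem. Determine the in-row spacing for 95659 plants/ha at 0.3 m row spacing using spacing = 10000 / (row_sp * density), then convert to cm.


spacing = 10000 / (row_sp * density)
        = 10000 / (0.3 * 95659)
        = 10000 / 28697.70
        = 0.34846 m = 34.85 cm


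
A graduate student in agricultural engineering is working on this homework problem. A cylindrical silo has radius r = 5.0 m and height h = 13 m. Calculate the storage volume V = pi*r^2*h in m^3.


V = pi * r^2 * h
  = pi * 5.0^2 * 13
  = pi * 25 * 13
  = 1021.02 m^3


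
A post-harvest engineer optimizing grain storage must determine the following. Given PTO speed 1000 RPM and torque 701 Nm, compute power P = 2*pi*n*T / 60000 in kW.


P = 2*pi*n*T / 60000
  = 2*pi * 1000 * 701 / 60000
  = 4404512.90 / 60000
  = 73.41 kW


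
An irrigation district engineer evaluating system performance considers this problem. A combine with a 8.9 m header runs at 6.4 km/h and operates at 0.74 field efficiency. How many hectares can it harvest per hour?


C = w * v * eta_f / 10
  = 8.9 * 6.4 * 0.74 / 10
  = 42.15 / 10
  = 4.22 ha/h


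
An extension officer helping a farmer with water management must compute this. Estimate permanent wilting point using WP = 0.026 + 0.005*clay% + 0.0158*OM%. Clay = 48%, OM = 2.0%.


WP = 0.026 + 0.005*48 + 0.0158*2.0
   = 0.026 + 0.2400 + 0.0316
   = 0.2976


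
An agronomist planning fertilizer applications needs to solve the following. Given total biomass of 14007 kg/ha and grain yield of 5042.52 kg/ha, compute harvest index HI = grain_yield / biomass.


HI = grain_yield / biomass
   = 5042.52 / 14007
   = 0.36


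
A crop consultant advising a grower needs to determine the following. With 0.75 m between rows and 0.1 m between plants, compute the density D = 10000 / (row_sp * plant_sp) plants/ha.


D = 10000 / (row_sp * plant_sp)
  = 10000 / (0.75 * 0.1)
  = 10000 / 0.0750
  = 133333.33 plants/ha


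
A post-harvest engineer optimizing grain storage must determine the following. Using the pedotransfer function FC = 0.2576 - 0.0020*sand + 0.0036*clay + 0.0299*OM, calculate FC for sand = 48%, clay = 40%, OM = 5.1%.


FC = 0.2576 - 0.0020*48 + 0.0036*40 + 0.0299*5.1
   = 0.2576 - 0.0960 + 0.1440 + 0.1525
   = 0.4581


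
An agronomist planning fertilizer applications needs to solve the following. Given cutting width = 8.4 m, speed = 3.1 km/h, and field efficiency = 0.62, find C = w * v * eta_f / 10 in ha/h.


C = w * v * eta_f / 10
  = 8.4 * 3.1 * 0.62 / 10
  = 16.14 / 10
  = 1.61 ha/h


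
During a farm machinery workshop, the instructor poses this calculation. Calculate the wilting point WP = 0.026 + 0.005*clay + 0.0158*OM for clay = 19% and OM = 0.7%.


WP = 0.026 + 0.005*19 + 0.0158*0.7
   = 0.026 + 0.0950 + 0.0111
   = 0.1321


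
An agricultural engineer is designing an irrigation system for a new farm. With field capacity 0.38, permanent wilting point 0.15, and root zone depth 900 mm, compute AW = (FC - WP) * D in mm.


AW = (FC - WP) * D
   = (0.38 - 0.15) * 900
   = 0.23 * 900
   = 207 mm


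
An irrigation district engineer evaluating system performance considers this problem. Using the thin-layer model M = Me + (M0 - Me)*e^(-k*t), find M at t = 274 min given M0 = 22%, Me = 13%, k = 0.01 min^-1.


M = Me + (M0 - Me) * e^(-k*t)
  = 13 + (22 - 13) * e^(-0.01*274)
  = 13 + 9 * e^(-2.740)
  = 13 + 9 * 0.06457
  = 13 + 0.5811
  = 13.58%


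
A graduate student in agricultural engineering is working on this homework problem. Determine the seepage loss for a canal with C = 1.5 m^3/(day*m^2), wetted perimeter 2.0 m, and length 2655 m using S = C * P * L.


S = C * P * L
  = 1.5 * 2.0 * 2655
  = 7965 m^3/day


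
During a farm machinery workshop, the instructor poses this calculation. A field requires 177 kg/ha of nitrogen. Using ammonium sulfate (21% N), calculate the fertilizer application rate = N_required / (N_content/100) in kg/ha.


Rate = N_required / (N_content / 100)
     = 177 / (21 / 100)
     = 177 / 0.21
     = 842.86 kg/ha


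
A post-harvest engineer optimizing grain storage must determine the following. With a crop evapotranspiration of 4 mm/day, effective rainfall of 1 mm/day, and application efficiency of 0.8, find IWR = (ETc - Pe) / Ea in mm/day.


IWR = (ETc - Pe) / Ea
    = (4 - 1) / 0.8
    = 3 / 0.8
    = 3.75 mm/day


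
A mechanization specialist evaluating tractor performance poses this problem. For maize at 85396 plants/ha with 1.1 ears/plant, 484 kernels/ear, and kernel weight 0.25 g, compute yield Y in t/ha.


Y = density * ears * kernels * kw
  = 85396 * 1.1 * 484 * 0.25 g/ha
  = 11366207.60 g/ha
  = 11366.21 kg/ha = 11.37 t/ha


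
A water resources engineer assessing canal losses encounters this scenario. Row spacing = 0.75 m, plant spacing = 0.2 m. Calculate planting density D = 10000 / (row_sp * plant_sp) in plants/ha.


D = 10000 / (row_sp * plant_sp)
  = 10000 / (0.75 * 0.2)
  = 10000 / 0.1500
  = 66666.67 plants/ha


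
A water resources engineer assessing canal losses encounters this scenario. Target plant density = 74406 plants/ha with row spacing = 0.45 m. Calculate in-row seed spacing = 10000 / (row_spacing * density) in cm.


spacing = 10000 / (row_sp * density)
        = 10000 / (0.45 * 74406)
        = 10000 / 33482.70
        = 0.29866 m = 29.87 cm


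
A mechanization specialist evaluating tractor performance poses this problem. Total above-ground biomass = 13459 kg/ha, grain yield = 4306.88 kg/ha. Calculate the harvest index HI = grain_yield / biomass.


HI = grain_yield / biomass
   = 4306.88 / 13459
   = 0.32


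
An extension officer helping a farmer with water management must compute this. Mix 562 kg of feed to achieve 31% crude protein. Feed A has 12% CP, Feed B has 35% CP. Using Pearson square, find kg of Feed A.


parts_A = CP_b - target = 35 - 31 = 4
parts_B = target - CP_a = 31 - 12 = 19
total_parts = 4 + 19 = 23
Feed A = 562 * 4 / 23 = 97.74 kg
Feed B = 562 * 19 / 23 = 464.26 kg

97.74 kg


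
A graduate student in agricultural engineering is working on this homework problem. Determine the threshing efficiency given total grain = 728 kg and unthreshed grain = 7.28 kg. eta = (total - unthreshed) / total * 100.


eta = (total - unthreshed) / total * 100
    = (728 - 7.28) / 728 * 100
    = 720.72 / 728 * 100
    = 99%


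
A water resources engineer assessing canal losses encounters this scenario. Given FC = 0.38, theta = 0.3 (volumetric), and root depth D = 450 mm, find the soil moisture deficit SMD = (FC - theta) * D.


SMD = (FC - theta) * D
    = (0.38 - 0.3) * 450
    = 0.080 * 450
    = 36 mm


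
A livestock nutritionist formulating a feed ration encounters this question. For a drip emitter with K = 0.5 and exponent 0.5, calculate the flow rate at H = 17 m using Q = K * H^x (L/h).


Q = K * H^x
  = 0.5 * 17^0.5
  = 0.5 * 4.1231
  = 2.06 L/h


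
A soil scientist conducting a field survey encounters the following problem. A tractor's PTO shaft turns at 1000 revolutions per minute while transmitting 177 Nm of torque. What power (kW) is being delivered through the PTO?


P = 2*pi*n*T / 60000
  = 2*pi * 1000 * 177 / 60000
  = 1112123.80 / 60000
  = 18.54 kW


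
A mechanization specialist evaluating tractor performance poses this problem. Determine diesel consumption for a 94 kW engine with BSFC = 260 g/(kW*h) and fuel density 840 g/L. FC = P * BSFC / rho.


FC = P * BSFC / rho_fuel
   = 94 * 260 / 840
   = 24440 / 840
   = 29.10 L/h


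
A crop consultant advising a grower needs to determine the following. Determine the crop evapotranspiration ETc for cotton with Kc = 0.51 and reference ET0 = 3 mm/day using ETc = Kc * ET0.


ETc = Kc * ET0
    = 0.51 * 3
    = 1.53 mm/day


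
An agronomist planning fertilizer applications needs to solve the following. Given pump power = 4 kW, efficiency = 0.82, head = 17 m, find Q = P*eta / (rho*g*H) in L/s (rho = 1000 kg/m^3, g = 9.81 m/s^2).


Q = (P * 1000 * eta) / (rho * g * H)
  = (4 * 1000 * 0.82) / (1000 * 9.81 * 17)
  = 3280 / 166770
  = 0.01967 m^3/s = 19.67 L/s


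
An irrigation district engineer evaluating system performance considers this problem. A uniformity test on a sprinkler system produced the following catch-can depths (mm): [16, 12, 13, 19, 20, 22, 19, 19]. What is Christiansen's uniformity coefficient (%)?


xbar = 140 / 8 = 17.500
sum|xi - xbar| = 23
CU = 100 * (1 - 23 / (8 * 17.500))
   = 100 * (1 - 0.1643)
   = 83.57%


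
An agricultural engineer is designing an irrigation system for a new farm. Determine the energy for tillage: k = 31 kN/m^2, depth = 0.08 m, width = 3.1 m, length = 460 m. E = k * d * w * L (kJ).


E = k * d * w * L
  = 31 * 0.08 * 3.1 * 460
  = 3536.48 kJ


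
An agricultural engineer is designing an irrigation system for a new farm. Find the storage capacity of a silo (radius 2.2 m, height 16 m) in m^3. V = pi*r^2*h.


V = pi * r^2 * h
  = pi * 2.2^2 * 16
  = pi * 4.84 * 16
  = 243.28 m^3


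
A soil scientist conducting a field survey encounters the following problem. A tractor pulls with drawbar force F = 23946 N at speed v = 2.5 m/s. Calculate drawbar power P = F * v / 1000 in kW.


P = F * v / 1000
  = 23946 * 2.5 / 1000
  = 59865 / 1000
  = 59.87 kW


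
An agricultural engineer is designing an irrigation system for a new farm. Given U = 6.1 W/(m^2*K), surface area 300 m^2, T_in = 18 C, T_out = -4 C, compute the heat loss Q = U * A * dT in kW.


dT = 18 - (-4) = 22 K
Q = U * A * dT
  = 6.1 * 300 * 22
  = 40260 W = 40.26 kW


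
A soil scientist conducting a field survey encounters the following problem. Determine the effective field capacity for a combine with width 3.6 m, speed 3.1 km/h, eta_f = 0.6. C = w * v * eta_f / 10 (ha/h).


C = w * v * eta_f / 10
  = 3.6 * 3.1 * 0.6 / 10
  = 6.70 / 10
  = 0.67 ha/h


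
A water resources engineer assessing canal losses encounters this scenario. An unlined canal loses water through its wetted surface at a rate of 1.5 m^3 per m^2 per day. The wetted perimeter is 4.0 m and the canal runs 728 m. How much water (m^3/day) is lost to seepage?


S = C * P * L
  = 1.5 * 4.0 * 728
  = 4368 m^3/day


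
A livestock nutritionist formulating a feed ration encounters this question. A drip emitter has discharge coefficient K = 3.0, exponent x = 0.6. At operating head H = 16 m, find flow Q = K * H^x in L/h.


Q = K * H^x
  = 3.0 * 16^0.6
  = 3.0 * 5.2780
  = 15.83 L/h


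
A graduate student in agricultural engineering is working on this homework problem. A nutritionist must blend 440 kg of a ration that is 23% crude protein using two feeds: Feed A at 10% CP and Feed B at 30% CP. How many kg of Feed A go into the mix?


parts_A = CP_b - target = 30 - 23 = 7
parts_B = target - CP_a = 23 - 10 = 13
total_parts = 7 + 13 = 20
Feed A = 440 * 7 / 20 = 154 kg
Feed B = 440 * 13 / 20 = 286 kg

154 kg
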